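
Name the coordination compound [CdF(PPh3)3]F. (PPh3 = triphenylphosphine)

fluorotris(triphenylphosphine)cadmium(II) fluoride

The 1 fluoride counter-ion carries a total charge of -1, so each complex ion is 1+.
Ligand charges: 1×fluoro (-1 each), 3×triphenylphosphine (neutral); total -1. So Cd + (-1) = 1+, giving Cd = +2.
Ligands are named alphabetically: fluoro before triphenylphosphine.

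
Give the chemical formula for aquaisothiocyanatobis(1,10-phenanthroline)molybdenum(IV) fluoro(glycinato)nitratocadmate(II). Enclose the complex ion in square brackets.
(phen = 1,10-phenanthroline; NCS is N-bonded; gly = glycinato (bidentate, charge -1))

Cation [Mo…]: ligand charges -1, Mo(IV) ⇒ ion charge 3+.
Anion [Cd…]: ligand charges -3, Cd(II) ⇒ ion charge 1−.

[Mo(H2O)(NCS)(phen)2][CdF(gly)(NO3)]3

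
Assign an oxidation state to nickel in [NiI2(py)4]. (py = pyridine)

+2

No counter-ion: the bracketed complex is neutral.
Ligand charges: 2×I = -2; 4×py neutral; sum -2.
Ni + (-2) = 0 ⇒ Ni is +2.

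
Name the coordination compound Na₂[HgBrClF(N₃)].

sodium azidobromochlorofluoromercurate(II)

The 2 sodium counter-ions carry a total charge of +2, so each complex ion is 2−.
Ligand charges: 1×chloro (-1 each), 1×azido (-1 each), 1×fluoro (-1 each), 1×bromo (-1 each); total -4. So Hg + (-4) = 2−, giving Hg = +2.
Ligands are named alphabetically: azido before bromo before chloro before fluoro.
The complex ion is anionic, so mercury takes the -ate form mercurate(II).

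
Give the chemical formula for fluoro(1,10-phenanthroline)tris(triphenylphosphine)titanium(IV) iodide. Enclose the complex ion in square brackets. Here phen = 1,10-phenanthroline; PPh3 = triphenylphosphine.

Ligands: 1 1,10-phenanthroline (phen, neutral), 1 fluoro (F, -1), 3 triphenylphosphine (PPh3, neutral). Ligand charge sum = -1.
With Ti in oxidation state +4, the complex ion is [Ti...]^3+.
Charge balance with iodide (-1) requires 1 complex ion per 3 iodide.

[TiF(phen)(PPh3)3]I3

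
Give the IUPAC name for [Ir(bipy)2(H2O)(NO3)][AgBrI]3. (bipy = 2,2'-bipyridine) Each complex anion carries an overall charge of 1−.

aquabis(2,2'-bipyridine)nitratoiridium(IV) bromoiodoargentate(I)

The complex anion is given as 1−; its ligand charges sum to -2, so Ag = +1.
With 3 anions per cation, the cation must be 3×1 = 3+.
Cation: ligand charges sum to -1; for the ion to be 3+, Ir = +4.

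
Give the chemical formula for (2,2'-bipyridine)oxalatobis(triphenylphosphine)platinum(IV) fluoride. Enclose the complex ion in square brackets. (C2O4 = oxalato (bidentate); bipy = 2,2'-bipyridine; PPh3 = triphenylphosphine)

[Pt(bipy)(C2O4)(PPh3)2]F2

Ligands: 1 oxalato (C2O4, -2), 1 2,2'-bipyridine (bipy, neutral), 2 triphenylphosphine (PPh3, neutral). Ligand charge sum = -2.
With Pt in oxidation state +4, the complex ion is [Pt...]^2+.
Charge balance with fluoride (-1) requires 1 complex ion per 2 fluoride.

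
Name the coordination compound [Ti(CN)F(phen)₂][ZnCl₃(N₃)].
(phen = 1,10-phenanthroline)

Both ions are complex: the cation is named first with the plain metal name, the anion second with the -ate form; each ion's ligands are alphabetised independently.
Zinc is always +2 in its complexes; the anion's ligand charges sum to -4, so the complex anion is 2−.
A 1:1 salt means the cation carries the equal and opposite charge, 2+.
Cation: ligand charges sum to -2; for the ion to be 2+, Ti = +4.

cyanofluorobis(1,10-phenanthroline)titanium(IV) azidotrichlorozincate(II)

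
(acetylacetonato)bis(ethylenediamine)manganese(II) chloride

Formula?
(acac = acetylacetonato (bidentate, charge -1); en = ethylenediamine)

[Mn(acac)(en)2]Cl

Ligands: 1 acetylacetonato (acac, -1), 2 ethylenediamine (en, neutral). Ligand charge sum = -1.
With Mn in oxidation state +2, the complex ion is [Mn...]^1+.
Charge balance with chloride (-1) requires 1 complex ion per 1 chloride.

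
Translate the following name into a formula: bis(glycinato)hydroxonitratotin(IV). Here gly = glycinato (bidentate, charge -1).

[Sn(gly)2(NO3)(OH)]

Ligands: 1 hydroxo (OH, -1), 2 glycinato (gly, -1), 1 nitrato (NO3, -1). Ligand charge sum = -4.
With Sn in oxidation state +4, the complex ion is [Sn...].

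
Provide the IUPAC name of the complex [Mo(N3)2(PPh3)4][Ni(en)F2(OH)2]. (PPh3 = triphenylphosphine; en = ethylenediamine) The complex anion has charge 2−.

diazidotetrakis(triphenylphosphine)molybdenum(IV) (ethylenediamine)difluorodihydroxonickelate(II)

The complex anion is given as 2−; its ligand charges sum to -4, so Ni = +2.
A 1:1 salt means the cation carries the equal and opposite charge, 2+.
Cation: ligand charges sum to -2; for the ion to be 2+, Mo = +4.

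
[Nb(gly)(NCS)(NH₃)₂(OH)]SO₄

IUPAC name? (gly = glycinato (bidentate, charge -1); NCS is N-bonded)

The 1 sulfate counter-ion carries a total charge of -2, so each complex ion is 2+.
Ligand charges: 1×glycinato (-1 each), 2×ammine (neutral), 1×isothiocyanato (-1 each), 1×hydroxo (-1 each); total -3. So Nb + (-3) = 2+, giving Nb = +5.
Ligands are named alphabetically: ammine before glycinato before hydroxo before isothiocyanato.

diammine(glycinato)hydroxoisothiocyanatoniobium(V) sulfate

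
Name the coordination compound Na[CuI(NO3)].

The 1 sodium counter-ion carries a total charge of +1, so each complex ion is 1−.
Ligand charges: 1×iodo (-1 each), 1×nitrato (-1 each); total -2. So Cu + (-2) = 1−, giving Cu = +1.
Ligands are named alphabetically: iodo before nitrato.
The complex ion is anionic, so copper takes the -ate form cuprate(I).

sodium iodonitratocuprate(I)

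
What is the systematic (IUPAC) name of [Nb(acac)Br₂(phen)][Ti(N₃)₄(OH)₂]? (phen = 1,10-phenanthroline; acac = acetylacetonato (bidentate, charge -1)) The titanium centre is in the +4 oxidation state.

(acetylacetonato)dibromo(1,10-phenanthroline)niobium(V) tetraazidodihydroxotitanate(IV)

Ti is given as +4; the anion's ligand charges sum to -6, so the complex anion is 2−.
A 1:1 salt means the cation carries the equal and opposite charge, 2+.
Cation: ligand charges sum to -3; for the ion to be 2+, Nb = +5.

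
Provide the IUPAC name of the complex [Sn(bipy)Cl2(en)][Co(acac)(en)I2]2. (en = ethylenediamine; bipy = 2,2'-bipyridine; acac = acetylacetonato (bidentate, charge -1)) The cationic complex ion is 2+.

(2,2'-bipyridine)dichloro(ethylenediamine)tin(IV) (acetylacetonato)(ethylenediamine)diiodocobaltate(II)

Both ions are complex: the cation is named first with the plain metal name, the anion second with the -ate form; each ion's ligands are alphabetised independently.
The complex cation is given as 2+; its ligand charges sum to -2, so Sn = +4.
With 2 anions per cation, each anion must be 2/2 = 1−.
Anion: ligand charges sum to -3; for the ion to be 1−, Co = +2.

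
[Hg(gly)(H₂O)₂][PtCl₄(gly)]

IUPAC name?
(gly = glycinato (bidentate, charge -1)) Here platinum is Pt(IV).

Both ions are complex: the cation is named first with the plain metal name, the anion second with the -ate form; each ion's ligands are alphabetised independently.
Pt is given as +4; the anion's ligand charges sum to -5, so the complex anion is 1−.
A 1:1 salt means the cation carries the equal and opposite charge, 1+.
Cation: ligand charges sum to -1; for the ion to be 1+, Hg = +2.

diaqua(glycinato)mercury(II) tetrachloro(glycinato)platinate(IV)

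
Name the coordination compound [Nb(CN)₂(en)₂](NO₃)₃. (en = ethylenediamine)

dicyanobis(ethylenediamine)niobium(V) nitrate

The 3 nitrate counter-ions carry a total charge of -3, so each complex ion is 3+.
Ligand charges: 2×cyano (-1 each), 2×ethylenediamine (neutral); total -2. So Nb + (-2) = 3+, giving Nb = +5.
Ligands are named alphabetically: cyano before ethylenediamine.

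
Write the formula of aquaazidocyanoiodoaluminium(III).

Ligands: 1 cyano (CN, -1), 1 aqua (H2O, neutral), 1 iodo (I, -1), 1 azido (N3, -1). Ligand charge sum = -3.
With Al in oxidation state +3, the complex ion is [Al...].

[Al(CN)(H2O)I(N3)]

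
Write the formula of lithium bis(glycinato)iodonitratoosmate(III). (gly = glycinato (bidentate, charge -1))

Li[Os(gly)2I(NO3)]

Ligands: 2 glycinato (gly, -1), 1 nitrato (NO3, -1), 1 iodo (I, -1). Ligand charge sum = -4.
With Os in oxidation state +3, the complex ion is [Os...]^1−.
Charge balance with lithium (+1) requires 1 complex ion per 1 lithium.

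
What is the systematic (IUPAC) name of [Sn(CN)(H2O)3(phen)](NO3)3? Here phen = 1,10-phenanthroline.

The 3 nitrate counter-ions carry a total charge of -3, so each complex ion is 3+.
Ligand charges: 1×cyano (-1 each), 1×1,10-phenanthroline (neutral), 3×aqua (neutral); total -1. So Sn + (-1) = 3+, giving Sn = +4.
Ligands are named alphabetically: aqua before cyano before phenanthroline.

triaquacyano(1,10-phenanthroline)tin(IV) nitrate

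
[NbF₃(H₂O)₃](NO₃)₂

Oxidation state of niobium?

+5

2 nitrate outside the brackets (-1 each) → the complex ion is 2+.
Ligand charges: 3×H2O neutral; 3×F = -3; sum -3.
Nb + (-3) = 2+ ⇒ Nb is +5.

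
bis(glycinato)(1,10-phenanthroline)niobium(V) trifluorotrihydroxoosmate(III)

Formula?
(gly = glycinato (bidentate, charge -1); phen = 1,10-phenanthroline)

Cation [Nb…]: ligand charges -2, Nb(V) ⇒ ion charge 3+.
Anion [Os…]: ligand charges -6, Os(III) ⇒ ion charge 3−.
One 3+ cation balances one 3− anion.

[Nb(gly)2(phen)][OsF3(OH)3]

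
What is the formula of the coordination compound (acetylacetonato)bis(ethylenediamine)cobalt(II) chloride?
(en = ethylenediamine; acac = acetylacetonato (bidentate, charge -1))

[Co(acac)(en)2]Cl

Ligands: 2 ethylenediamine (en, neutral), 1 acetylacetonato (acac, -1). Ligand charge sum = -1.
With Co in oxidation state +2, the complex ion is [Co...]^1+.
Charge balance with chloride (-1) requires 1 complex ion per 1 chloride.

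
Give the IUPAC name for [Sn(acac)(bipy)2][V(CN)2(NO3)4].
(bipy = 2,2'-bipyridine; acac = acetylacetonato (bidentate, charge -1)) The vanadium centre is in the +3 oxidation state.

V is given as +3; the anion's ligand charges sum to -6, so the complex anion is 3−.
A 1:1 salt means the cation carries the equal and opposite charge, 3+.
Cation: ligand charges sum to -1; for the ion to be 3+, Sn = +4.

(acetylacetonato)bis(2,2'-bipyridine)tin(IV) dicyanotetranitratovanadate(III)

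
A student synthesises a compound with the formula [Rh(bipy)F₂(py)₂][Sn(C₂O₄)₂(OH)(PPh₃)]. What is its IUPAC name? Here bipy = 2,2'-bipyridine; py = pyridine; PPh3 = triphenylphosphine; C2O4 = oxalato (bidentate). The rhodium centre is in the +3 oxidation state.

(2,2'-bipyridine)difluorobis(pyridine)rhodium(III) hydroxodioxalato(triphenylphosphine)stannate(IV)

Both ions are complex: the cation is named first with the plain metal name, the anion second with the -ate form; each ion's ligands are alphabetised independently.
Rh is given as +3; the cation's ligand charges sum to -2, so the complex cation is 1+.
A 1:1 salt means the anion carries the equal and opposite charge, 1−.
Anion: ligand charges sum to -5; for the ion to be 1−, Sn = +4.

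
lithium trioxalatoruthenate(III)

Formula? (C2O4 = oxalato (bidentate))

Ligands: 3 oxalato (C2O4, -2). Ligand charge sum = -6.
Charge balance with lithium (+1) requires 1 complex ion per 3 lithium.

Li3[Ru(C2O4)3]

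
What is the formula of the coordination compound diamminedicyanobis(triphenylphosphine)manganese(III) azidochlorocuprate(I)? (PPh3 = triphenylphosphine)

[Mn(CN)2(NH3)2(PPh3)2][CuCl(N3)]

Cation [Mn…]: ligand charges -2, Mn(III) ⇒ ion charge 1+.
Anion [Cu…]: ligand charges -2, Cu(I) ⇒ ion charge 1−.
One 1+ cation balances one 1− anion.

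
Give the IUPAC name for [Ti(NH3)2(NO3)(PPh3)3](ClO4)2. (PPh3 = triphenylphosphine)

diamminenitratotris(triphenylphosphine)titanium(III) perchlorate

The 2 perchlorate counter-ions carry a total charge of -2, so each complex ion is 2+.
Ligand charges: 3×triphenylphosphine (neutral), 2×ammine (neutral), 1×nitrato (-1 each); total -1. So Ti + (-1) = 2+, giving Ti = +3.
Ligands are named alphabetically: ammine before nitrato before triphenylphosphine.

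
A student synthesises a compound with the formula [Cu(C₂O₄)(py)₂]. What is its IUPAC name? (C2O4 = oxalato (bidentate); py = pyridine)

oxalatobis(pyridine)copper(II)

There is no counter-ion, so the complex is neutral overall.
Ligand charges: 1×oxalato (-2 each), 2×pyridine (neutral); total -2. So Cu + (-2) = 0, giving Cu = +2.
Ligands are named alphabetically: oxalato before pyridine.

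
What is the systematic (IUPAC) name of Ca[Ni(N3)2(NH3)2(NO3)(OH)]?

The 1 calcium counter-ion carries a total charge of +2, so each complex ion is 2−.
Ligand charges: 2×ammine (neutral), 1×nitrato (-1 each), 2×azido (-1 each), 1×hydroxo (-1 each); total -4. So Ni + (-4) = 2−, giving Ni = +2.
The complex ion is anionic, so nickel takes the -ate form nickelate(II).

calcium diamminediazidohydroxonitratonickelate(II)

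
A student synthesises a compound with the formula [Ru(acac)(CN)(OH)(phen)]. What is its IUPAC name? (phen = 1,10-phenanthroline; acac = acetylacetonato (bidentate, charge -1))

There is no counter-ion, so the complex is neutral overall.
Ligand charges: 1×cyano (-1 each), 1×hydroxo (-1 each), 1×1,10-phenanthroline (neutral), 1×acetylacetonato (-1 each); total -3. So Ru + (-3) = 0, giving Ru = +3.
Ligands are named alphabetically: acetylacetonato before cyano before hydroxo before phenanthroline.

(acetylacetonato)cyanohydroxo(1,10-phenanthroline)ruthenium(III)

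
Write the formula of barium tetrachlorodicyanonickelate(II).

Ligands: 4 chloro (Cl, -1), 2 cyano (CN, -1). Ligand charge sum = -6.
Charge balance with barium (+2) requires 1 complex ion per 2 barium.

Ba2[NiCl4(CN)2]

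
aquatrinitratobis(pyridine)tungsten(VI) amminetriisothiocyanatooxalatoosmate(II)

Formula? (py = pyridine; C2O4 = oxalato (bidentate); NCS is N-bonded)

[W(H2O)(NO3)3(py)2][Os(C2O4)(NCS)3(NH3)]

Cation [W…]: ligand charges -3, W(VI) ⇒ ion charge 3+.
Anion [Os…]: ligand charges -5, Os(II) ⇒ ion charge 3−.
One 3+ cation balances one 3− anion.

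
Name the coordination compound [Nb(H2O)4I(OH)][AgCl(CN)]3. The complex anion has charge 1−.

tetraaquahydroxoiodoniobium(V) chlorocyanoargentate(I)

The complex anion is given as 1−; its ligand charges sum to -2, so Ag = +1.
With 3 anions per cation, the cation must be 3×1 = 3+.
Cation: ligand charges sum to -2; for the ion to be 3+, Nb = +5.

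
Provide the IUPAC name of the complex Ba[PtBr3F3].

The 1 barium counter-ion carries a total charge of +2, so each complex ion is 2−.
Ligand charges: 3×fluoro (-1 each), 3×bromo (-1 each); total -6. So Pt + (-6) = 2−, giving Pt = +4.
Ligands are named alphabetically: bromo before fluoro.
The complex ion is anionic, so platinum takes the -ate form platinate(IV).

barium tribromotrifluoroplatinate(IV)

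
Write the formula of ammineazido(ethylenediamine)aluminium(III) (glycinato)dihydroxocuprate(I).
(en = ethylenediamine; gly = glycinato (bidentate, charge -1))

[Al(en)(N3)(NH3)][Cu(gly)(OH)2]

Cation [Al…]: ligand charges -1, Al(III) ⇒ ion charge 2+.
Anion [Cu…]: ligand charges -3, Cu(I) ⇒ ion charge 2−.
One 2+ cation balances one 2− anion.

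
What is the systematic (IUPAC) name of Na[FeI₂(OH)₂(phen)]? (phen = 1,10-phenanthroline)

The 1 sodium counter-ion carries a total charge of +1, so each complex ion is 1−.
Ligand charges: 1×1,10-phenanthroline (neutral), 2×hydroxo (-1 each), 2×iodo (-1 each); total -4. So Fe + (-4) = 1−, giving Fe = +3.
The complex ion is anionic, so iron takes the -ate form ferrate(III).

sodium dihydroxodiiodo(1,10-phenanthroline)ferrate(III)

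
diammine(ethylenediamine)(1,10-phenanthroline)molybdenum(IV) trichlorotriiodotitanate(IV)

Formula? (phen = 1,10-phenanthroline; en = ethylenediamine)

[Mo(en)(NH3)2(phen)][TiCl3I3]2

Cation [Mo…]: ligand charges 0, Mo(IV) ⇒ ion charge 4+.
Anion [Ti…]: ligand charges -6, Ti(IV) ⇒ ion charge 2−.
One 4+ cation requires 2 of the 2− anion.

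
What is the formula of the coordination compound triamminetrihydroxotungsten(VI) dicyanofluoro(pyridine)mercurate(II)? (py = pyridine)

Cation [W…]: ligand charges -3, W(VI) ⇒ ion charge 3+.
Anion [Hg…]: ligand charges -3, Hg(II) ⇒ ion charge 1−.

[W(NH3)3(OH)3][Hg(CN)2F(py)]3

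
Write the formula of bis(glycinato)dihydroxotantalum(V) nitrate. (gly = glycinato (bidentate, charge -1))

Ligands: 2 glycinato (gly, -1), 2 hydroxo (OH, -1). Ligand charge sum = -4.
With Ta in oxidation state +5, the complex ion is [Ta...]^1+.
Charge balance with nitrate (-1) requires 1 complex ion per 1 nitrate.

[Ta(gly)2(OH)2]NO3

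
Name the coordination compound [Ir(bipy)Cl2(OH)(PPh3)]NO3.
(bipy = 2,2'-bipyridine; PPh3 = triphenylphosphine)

The 1 nitrate counter-ion carries a total charge of -1, so each complex ion is 1+.
Ligand charges: 2×chloro (-1 each), 1×2,2'-bipyridine (neutral), 1×triphenylphosphine (neutral), 1×hydroxo (-1 each); total -3. So Ir + (-3) = 1+, giving Ir = +4.
Ligands are named alphabetically: bipyridine before chloro before hydroxo before triphenylphosphine.

(2,2'-bipyridine)dichlorohydroxo(triphenylphosphine)iridium(IV) nitrate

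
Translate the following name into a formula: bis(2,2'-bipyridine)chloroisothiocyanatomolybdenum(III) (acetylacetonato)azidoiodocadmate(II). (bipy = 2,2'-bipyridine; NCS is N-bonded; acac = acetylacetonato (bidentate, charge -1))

[Mo(bipy)2Cl(NCS)][Cd(acac)I(N3)]

Cation [Mo…]: ligand charges -2, Mo(III) ⇒ ion charge 1+.
Anion [Cd…]: ligand charges -3, Cd(II) ⇒ ion charge 1−.
One 1+ cation balances one 1− anion.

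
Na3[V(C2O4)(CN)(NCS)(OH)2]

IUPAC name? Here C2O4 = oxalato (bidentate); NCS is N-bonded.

sodium cyanodihydroxoisothiocyanatooxalatovanadate(III)

The 3 sodium counter-ions carry a total charge of +3, so each complex ion is 3−.
Ligand charges: 1×oxalato (-2 each), 1×isothiocyanato (-1 each), 1×cyano (-1 each), 2×hydroxo (-1 each); total -6. So V + (-6) = 3−, giving V = +3.
Ligands are named alphabetically: cyano before hydroxo before isothiocyanato before oxalato.
The complex ion is anionic, so vanadium takes the -ate form vanadate(III).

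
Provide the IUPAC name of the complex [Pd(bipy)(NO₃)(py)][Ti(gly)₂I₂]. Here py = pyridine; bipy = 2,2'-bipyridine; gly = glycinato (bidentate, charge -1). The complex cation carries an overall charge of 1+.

Both ions are complex: the cation is named first with the plain metal name, the anion second with the -ate form; each ion's ligands are alphabetised independently.
The complex cation is given as 1+; its ligand charges sum to -1, so Pd = +2.
A 1:1 salt means the anion carries the equal and opposite charge, 1−.
Anion: ligand charges sum to -4; for the ion to be 1−, Ti = +3.

(2,2'-bipyridine)nitrato(pyridine)palladium(II) bis(glycinato)diiodotitanate(III)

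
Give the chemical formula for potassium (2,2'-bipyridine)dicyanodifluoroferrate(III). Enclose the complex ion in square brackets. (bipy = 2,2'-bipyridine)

K[Fe(bipy)(CN)2F2]

Ligands: 2 cyano (CN, -1), 2 fluoro (F, -1), 1 2,2'-bipyridine (bipy, neutral). Ligand charge sum = -4.
With Fe in oxidation state +3, the complex ion is [Fe...]^1−.
Charge balance with potassium (+1) requires 1 complex ion per 1 potassium.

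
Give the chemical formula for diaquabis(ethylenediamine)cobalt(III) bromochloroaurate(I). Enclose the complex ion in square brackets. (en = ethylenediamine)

[Co(en)2(H2O)2][AuBrCl]3

Cation [Co…]: ligand charges 0, Co(III) ⇒ ion charge 3+.
Anion [Au…]: ligand charges -2, Au(I) ⇒ ion charge 1−.
One 3+ cation requires 3 of the 1− anion.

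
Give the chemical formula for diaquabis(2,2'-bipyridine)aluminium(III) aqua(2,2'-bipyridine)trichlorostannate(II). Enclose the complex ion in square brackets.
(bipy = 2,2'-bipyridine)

Cation [Al…]: ligand charges 0, Al(III) ⇒ ion charge 3+.
Anion [Sn…]: ligand charges -3, Sn(II) ⇒ ion charge 1−.
One 3+ cation requires 3 of the 1− anion.

[Al(bipy)2(H2O)2][Sn(bipy)Cl3(H2O)]3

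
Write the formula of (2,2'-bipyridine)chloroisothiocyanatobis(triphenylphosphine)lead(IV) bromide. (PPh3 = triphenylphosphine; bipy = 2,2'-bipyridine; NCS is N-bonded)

Ligands: 2 triphenylphosphine (PPh3, neutral), 1 2,2'-bipyridine (bipy, neutral), 1 isothiocyanato (NCS, -1), 1 chloro (Cl, -1). Ligand charge sum = -2.
Charge balance with bromide (-1) requires 1 complex ion per 2 bromide.

[Pb(bipy)Cl(NCS)(PPh3)2]Br2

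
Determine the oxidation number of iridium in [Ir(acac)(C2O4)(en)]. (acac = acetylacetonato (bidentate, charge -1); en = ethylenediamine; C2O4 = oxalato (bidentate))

No counter-ion: the bracketed complex is neutral.
Ligand charges: 1×acac = -1; 1×en neutral; 1×C2O4 = -2; sum -3.
Ir + (-3) = 0 ⇒ Ir is +3.

+3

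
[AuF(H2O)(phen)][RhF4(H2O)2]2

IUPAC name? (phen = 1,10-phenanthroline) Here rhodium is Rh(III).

Both ions are complex: the cation is named first with the plain metal name, the anion second with the -ate form; each ion's ligands are alphabetised independently.
Rh is given as +3; the anion's ligand charges sum to -4, so the complex anion is 1−.
With 2 anions per cation, the cation must be 2×1 = 2+.
Cation: ligand charges sum to -1; for the ion to be 2+, Au = +3.

aquafluoro(1,10-phenanthroline)gold(III) diaquatetrafluororhodate(III)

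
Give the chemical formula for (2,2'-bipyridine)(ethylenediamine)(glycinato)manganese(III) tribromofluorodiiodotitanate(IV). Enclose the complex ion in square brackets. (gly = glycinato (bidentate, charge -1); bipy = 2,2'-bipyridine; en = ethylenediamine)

Cation [Mn…]: ligand charges -1, Mn(III) ⇒ ion charge 2+.
Anion [Ti…]: ligand charges -6, Ti(IV) ⇒ ion charge 2−.
One 2+ cation balances one 2− anion.

[Mn(bipy)(en)(gly)][TiBr3FI2]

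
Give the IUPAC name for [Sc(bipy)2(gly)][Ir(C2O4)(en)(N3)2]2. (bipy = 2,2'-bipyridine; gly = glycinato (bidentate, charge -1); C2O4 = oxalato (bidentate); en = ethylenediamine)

Scandium is always +3 in its complexes; the cation's ligand charges sum to -1, so the complex cation is 2+.
With 2 anions per cation, each anion must be 2/2 = 1−.
Anion: ligand charges sum to -4; for the ion to be 1−, Ir = +3.

bis(2,2'-bipyridine)(glycinato)scandium(III) diazido(ethylenediamine)oxalatoiridate(III)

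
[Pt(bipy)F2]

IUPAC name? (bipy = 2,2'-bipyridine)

(2,2'-bipyridine)difluoroplatinum(II)

There is no counter-ion, so the complex is neutral overall.
Ligand charges: 1×2,2'-bipyridine (neutral), 2×fluoro (-1 each); total -2. So Pt + (-2) = 0, giving Pt = +2.
Ligands are named alphabetically: bipyridine before fluoro.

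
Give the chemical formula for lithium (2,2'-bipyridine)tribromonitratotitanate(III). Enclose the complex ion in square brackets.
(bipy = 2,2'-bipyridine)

Li[Ti(bipy)Br3(NO3)]

Ligands: 1 2,2'-bipyridine (bipy, neutral), 3 bromo (Br, -1), 1 nitrato (NO3, -1). Ligand charge sum = -4.
With Ti in oxidation state +3, the complex ion is [Ti...]^1−.
Charge balance with lithium (+1) requires 1 complex ion per 1 lithium.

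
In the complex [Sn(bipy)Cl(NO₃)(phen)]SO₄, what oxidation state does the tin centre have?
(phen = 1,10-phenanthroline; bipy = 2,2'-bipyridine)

+4

1 sulfate outside the brackets (-2 each) → the complex ion is 2+.
Ligand charges: 1×NO3 = -1; 1×phen neutral; 1×bipy neutral; 1×Cl = -1; sum -2.
Sn + (-2) = 2+ ⇒ Sn is +4.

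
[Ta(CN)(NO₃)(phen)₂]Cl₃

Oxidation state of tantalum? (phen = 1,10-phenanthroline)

3 chloride outside the brackets (-1 each) → the complex ion is 3+.
Ligand charges: 1×NO3 = -1; 2×phen neutral; 1×CN = -1; sum -2.
Ta + (-2) = 3+ ⇒ Ta is +5.

+5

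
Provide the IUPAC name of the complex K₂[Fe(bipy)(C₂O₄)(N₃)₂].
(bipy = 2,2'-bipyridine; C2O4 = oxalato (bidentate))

potassium diazido(2,2'-bipyridine)oxalatoferrate(II)

The 2 potassium counter-ions carry a total charge of +2, so each complex ion is 2−.
Ligand charges: 1×2,2'-bipyridine (neutral), 1×oxalato (-2 each), 2×azido (-1 each); total -4. So Fe + (-4) = 2−, giving Fe = +2.
Ligands are named alphabetically: azido before bipyridine before oxalato.
The complex ion is anionic, so iron takes the -ate form ferrate(II).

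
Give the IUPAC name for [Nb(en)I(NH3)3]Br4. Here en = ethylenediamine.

The 4 bromide counter-ions carry a total charge of -4, so each complex ion is 4+.
Ligand charges: 1×ethylenediamine (neutral), 1×iodo (-1 each), 3×ammine (neutral); total -1. So Nb + (-1) = 4+, giving Nb = +5.
Ligands are named alphabetically: ammine before ethylenediamine before iodo.

triammine(ethylenediamine)iodoniobium(V) bromide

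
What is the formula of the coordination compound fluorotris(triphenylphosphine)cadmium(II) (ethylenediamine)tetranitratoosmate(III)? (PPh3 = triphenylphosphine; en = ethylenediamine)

[CdF(PPh3)3][Os(en)(NO3)4]

Cation [Cd…]: ligand charges -1, Cd(II) ⇒ ion charge 1+.
Anion [Os…]: ligand charges -4, Os(III) ⇒ ion charge 1−.
One 1+ cation balances one 1− anion.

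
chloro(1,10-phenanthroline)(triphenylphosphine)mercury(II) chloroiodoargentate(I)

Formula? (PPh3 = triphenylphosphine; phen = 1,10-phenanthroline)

Cation [Hg…]: ligand charges -1, Hg(II) ⇒ ion charge 1+.
Anion [Ag…]: ligand charges -2, Ag(I) ⇒ ion charge 1−.

[HgCl(phen)(PPh3)][AgClI]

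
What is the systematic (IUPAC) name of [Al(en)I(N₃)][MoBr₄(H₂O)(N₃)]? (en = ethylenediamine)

Aluminium is always +3 in its complexes; the cation's ligand charges sum to -2, so the complex cation is 1+.
A 1:1 salt means the anion carries the equal and opposite charge, 1−.
Anion: ligand charges sum to -5; for the ion to be 1−, Mo = +4.

azido(ethylenediamine)iodoaluminium(III) aquaazidotetrabromomolybdate(IV)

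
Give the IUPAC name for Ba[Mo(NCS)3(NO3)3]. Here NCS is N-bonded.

barium triisothiocyanatotrinitratomolybdate(IV)

The 1 barium counter-ion carries a total charge of +2, so each complex ion is 2−.
Ligand charges: 3×isothiocyanato (-1 each), 3×nitrato (-1 each); total -6. So Mo + (-6) = 2−, giving Mo = +4.
The complex ion is anionic, so molybdenum takes the -ate form molybdate(IV).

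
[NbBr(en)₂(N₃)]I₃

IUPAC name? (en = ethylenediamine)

The 3 iodide counter-ions carry a total charge of -3, so each complex ion is 3+.
Ligand charges: 1×azido (-1 each), 2×ethylenediamine (neutral), 1×bromo (-1 each); total -2. So Nb + (-2) = 3+, giving Nb = +5.
Ligands are named alphabetically: azido before bromo before ethylenediamine.

azidobromobis(ethylenediamine)niobium(V) iodide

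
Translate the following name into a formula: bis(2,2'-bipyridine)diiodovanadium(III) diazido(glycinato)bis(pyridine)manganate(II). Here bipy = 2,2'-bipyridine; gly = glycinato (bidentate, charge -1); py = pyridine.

Cation [V…]: ligand charges -2, V(III) ⇒ ion charge 1+.
Anion [Mn…]: ligand charges -3, Mn(II) ⇒ ion charge 1−.
One 1+ cation balances one 1− anion.

[V(bipy)2I2][Mn(gly)(N3)2(py)2]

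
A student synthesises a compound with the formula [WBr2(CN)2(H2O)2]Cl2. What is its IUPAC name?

diaquadibromodicyanotungsten(VI) chloride

The 2 chloride counter-ions carry a total charge of -2, so each complex ion is 2+.
Ligand charges: 2×aqua (neutral), 2×bromo (-1 each), 2×cyano (-1 each); total -4. So W + (-4) = 2+, giving W = +6.
Ligands are named alphabetically: aqua before bromo before cyano.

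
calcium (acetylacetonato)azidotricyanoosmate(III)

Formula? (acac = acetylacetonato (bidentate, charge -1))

Ca[Os(acac)(CN)3(N3)]

Ligands: 1 azido (N3, -1), 3 cyano (CN, -1), 1 acetylacetonato (acac, -1). Ligand charge sum = -5.
With Os in oxidation state +3, the complex ion is [Os...]^2−.
Charge balance with calcium (+2) requires 1 complex ion per 1 calcium.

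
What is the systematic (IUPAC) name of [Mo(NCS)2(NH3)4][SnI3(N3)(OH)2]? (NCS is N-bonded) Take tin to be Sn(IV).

tetraamminediisothiocyanatomolybdenum(IV) azidodihydroxotriiodostannate(IV)

Both ions are complex: the cation is named first with the plain metal name, the anion second with the -ate form; each ion's ligands are alphabetised independently.
Sn is given as +4; the anion's ligand charges sum to -6, so the complex anion is 2−.
A 1:1 salt means the cation carries the equal and opposite charge, 2+.
Cation: ligand charges sum to -2; for the ion to be 2+, Mo = +4.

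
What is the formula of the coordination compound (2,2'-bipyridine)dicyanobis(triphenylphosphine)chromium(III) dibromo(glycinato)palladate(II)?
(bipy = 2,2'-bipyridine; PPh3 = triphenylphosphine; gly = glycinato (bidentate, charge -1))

[Cr(bipy)(CN)2(PPh3)2][PdBr2(gly)]

Cation [Cr…]: ligand charges -2, Cr(III) ⇒ ion charge 1+.
Anion [Pd…]: ligand charges -3, Pd(II) ⇒ ion charge 1−.
One 1+ cation balances one 1− anion.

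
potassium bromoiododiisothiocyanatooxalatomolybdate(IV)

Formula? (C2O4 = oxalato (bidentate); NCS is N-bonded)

K2[MoBr(C2O4)I(NCS)2]

Ligands: 1 oxalato (C2O4, -2), 1 iodo (I, -1), 1 bromo (Br, -1), 2 isothiocyanato (NCS, -1). Ligand charge sum = -6.
With Mo in oxidation state +4, the complex ion is [Mo...]^2−.
Charge balance with potassium (+1) requires 1 complex ion per 2 potassium.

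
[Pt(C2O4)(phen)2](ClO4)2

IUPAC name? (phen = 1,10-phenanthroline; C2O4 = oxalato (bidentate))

The 2 perchlorate counter-ions carry a total charge of -2, so each complex ion is 2+.
Ligand charges: 2×1,10-phenanthroline (neutral), 1×oxalato (-2 each); total -2. So Pt + (-2) = 2+, giving Pt = +4.
Ligands are named alphabetically: oxalato before phenanthroline.

oxalatobis(1,10-phenanthroline)platinum(IV) perchlorate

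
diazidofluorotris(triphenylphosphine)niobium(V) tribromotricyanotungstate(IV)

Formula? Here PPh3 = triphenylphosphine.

Cation [Nb…]: ligand charges -3, Nb(V) ⇒ ion charge 2+.
Anion [W…]: ligand charges -6, W(IV) ⇒ ion charge 2−.
One 2+ cation balances one 2− anion.

[NbF(N3)2(PPh3)3][WBr3(CN)3]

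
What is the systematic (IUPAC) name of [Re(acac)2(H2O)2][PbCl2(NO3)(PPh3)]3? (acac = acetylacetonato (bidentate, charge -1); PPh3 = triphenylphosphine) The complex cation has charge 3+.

Both ions are complex: the cation is named first with the plain metal name, the anion second with the -ate form; each ion's ligands are alphabetised independently.
The complex cation is given as 3+; its ligand charges sum to -2, so Re = +5.
With 3 anions per cation, each anion must be 3/3 = 1−.
Anion: ligand charges sum to -3; for the ion to be 1−, Pb = +2.

bis(acetylacetonato)diaquarhenium(V) dichloronitrato(triphenylphosphine)plumbate(II)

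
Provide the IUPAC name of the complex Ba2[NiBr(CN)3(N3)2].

barium diazidobromotricyanonickelate(II)

The 2 barium counter-ions carry a total charge of +4, so each complex ion is 4−.
Ligand charges: 2×azido (-1 each), 3×cyano (-1 each), 1×bromo (-1 each); total -6. So Ni + (-6) = 4−, giving Ni = +2.
Ligands are named alphabetically: azido before bromo before cyano.
The complex ion is anionic, so nickel takes the -ate form nickelate(II).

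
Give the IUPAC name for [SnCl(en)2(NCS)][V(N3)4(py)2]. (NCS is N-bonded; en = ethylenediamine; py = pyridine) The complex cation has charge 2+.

Both ions are complex: the cation is named first with the plain metal name, the anion second with the -ate form; each ion's ligands are alphabetised independently.
The complex cation is given as 2+; its ligand charges sum to -2, so Sn = +4.
A 1:1 salt means the anion carries the equal and opposite charge, 2−.
Anion: ligand charges sum to -4; for the ion to be 2−, V = +2.

chlorobis(ethylenediamine)isothiocyanatotin(IV) tetraazidobis(pyridine)vanadate(II)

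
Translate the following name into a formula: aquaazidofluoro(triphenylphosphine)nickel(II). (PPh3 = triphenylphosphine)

Ligands: 1 fluoro (F, -1), 1 triphenylphosphine (PPh3, neutral), 1 aqua (H2O, neutral), 1 azido (N3, -1). Ligand charge sum = -2.
With Ni in oxidation state +2, the complex ion is [Ni...].

[NiF(H2O)(N3)(PPh3)]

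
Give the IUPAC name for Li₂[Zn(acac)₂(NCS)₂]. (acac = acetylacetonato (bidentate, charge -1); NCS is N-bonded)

lithium bis(acetylacetonato)diisothiocyanatozincate(II)

The 2 lithium counter-ions carry a total charge of +2, so each complex ion is 2−.
Ligand charges: 2×acetylacetonato (-1 each), 2×isothiocyanato (-1 each); total -4. So Zn + (-4) = 2−, giving Zn = +2.
Ligands are named alphabetically: acetylacetonato before isothiocyanato.
The complex ion is anionic, so zinc takes the -ate form zincate(II).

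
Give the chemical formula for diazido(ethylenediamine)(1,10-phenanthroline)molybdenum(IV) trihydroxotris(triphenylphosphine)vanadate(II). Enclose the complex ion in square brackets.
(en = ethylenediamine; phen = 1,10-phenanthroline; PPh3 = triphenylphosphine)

Cation [Mo…]: ligand charges -2, Mo(IV) ⇒ ion charge 2+.
Anion [V…]: ligand charges -3, V(II) ⇒ ion charge 1−.
One 2+ cation requires 2 of the 1− anion.

[Mo(en)(N3)2(phen)][V(OH)3(PPh3)3]2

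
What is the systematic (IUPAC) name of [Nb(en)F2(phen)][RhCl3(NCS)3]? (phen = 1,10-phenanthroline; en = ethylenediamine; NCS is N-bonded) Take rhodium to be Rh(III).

Rh is given as +3; the anion's ligand charges sum to -6, so the complex anion is 3−.
A 1:1 salt means the cation carries the equal and opposite charge, 3+.
Cation: ligand charges sum to -2; for the ion to be 3+, Nb = +5.

(ethylenediamine)difluoro(1,10-phenanthroline)niobium(V) trichlorotriisothiocyanatorhodate(III)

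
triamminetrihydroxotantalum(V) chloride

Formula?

Ligands: 3 hydroxo (OH, -1), 3 ammine (NH3, neutral). Ligand charge sum = -3.
Charge balance with chloride (-1) requires 1 complex ion per 2 chloride.

[Ta(NH3)3(OH)3]Cl2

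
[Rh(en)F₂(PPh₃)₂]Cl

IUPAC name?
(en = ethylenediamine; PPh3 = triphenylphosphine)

The 1 chloride counter-ion carries a total charge of -1, so each complex ion is 1+.
Ligand charges: 1×ethylenediamine (neutral), 2×fluoro (-1 each), 2×triphenylphosphine (neutral); total -2. So Rh + (-2) = 1+, giving Rh = +3.
Ligands are named alphabetically: ethylenediamine before fluoro before triphenylphosphine.

(ethylenediamine)difluorobis(triphenylphosphine)rhodium(III) chloride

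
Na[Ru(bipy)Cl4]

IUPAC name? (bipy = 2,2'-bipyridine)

The 1 sodium counter-ion carries a total charge of +1, so each complex ion is 1−.
Ligand charges: 4×chloro (-1 each), 1×2,2'-bipyridine (neutral); total -4. So Ru + (-4) = 1−, giving Ru = +3.
Ligands are named alphabetically: bipyridine before chloro.
The complex ion is anionic, so ruthenium takes the -ate form ruthenate(III).

sodium (2,2'-bipyridine)tetrachlororuthenate(III)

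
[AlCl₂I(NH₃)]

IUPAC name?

There is no counter-ion, so the complex is neutral overall.
Ligand charges: 1×iodo (-1 each), 2×chloro (-1 each), 1×ammine (neutral); total -3. So Al + (-3) = 0, giving Al = +3.
Ligands are named alphabetically: ammine before chloro before iodo.

amminedichloroiodoaluminium(III)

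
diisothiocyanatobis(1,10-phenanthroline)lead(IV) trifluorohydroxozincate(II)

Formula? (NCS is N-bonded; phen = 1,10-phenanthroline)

Cation [Pb…]: ligand charges -2, Pb(IV) ⇒ ion charge 2+.
Anion [Zn…]: ligand charges -4, Zn(II) ⇒ ion charge 2−.
One 2+ cation balances one 2− anion.

[Pb(NCS)2(phen)2][ZnF3(OH)]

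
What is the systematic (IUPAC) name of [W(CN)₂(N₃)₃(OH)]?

triazidodicyanohydroxotungsten(VI)

There is no counter-ion, so the complex is neutral overall.
Ligand charges: 2×cyano (-1 each), 3×azido (-1 each), 1×hydroxo (-1 each); total -6. So W + (-6) = 0, giving W = +6.
Ligands are named alphabetically: azido before cyano before hydroxo.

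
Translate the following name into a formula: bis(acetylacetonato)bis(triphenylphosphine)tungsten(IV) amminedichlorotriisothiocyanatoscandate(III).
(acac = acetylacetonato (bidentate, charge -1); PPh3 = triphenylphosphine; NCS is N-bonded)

[W(acac)2(PPh3)2][ScCl2(NCS)3(NH3)]

Cation [W…]: ligand charges -2, W(IV) ⇒ ion charge 2+.
Anion [Sc…]: ligand charges -5, Sc(III) ⇒ ion charge 2−.
One 2+ cation balances one 2− anion.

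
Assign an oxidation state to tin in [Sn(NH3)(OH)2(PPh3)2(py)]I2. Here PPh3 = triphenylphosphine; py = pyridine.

+4

2 iodide outside the brackets (-1 each) → the complex ion is 2+.
Ligand charges: 1×NH3 neutral; 2×PPh3 neutral; 1×py neutral; 2×OH = -2; sum -2.
Sn + (-2) = 2+ ⇒ Sn is +4.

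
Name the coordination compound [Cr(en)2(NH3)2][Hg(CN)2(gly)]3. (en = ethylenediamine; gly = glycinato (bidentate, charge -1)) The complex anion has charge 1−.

diamminebis(ethylenediamine)chromium(III) dicyano(glycinato)mercurate(II)

Both ions are complex: the cation is named first with the plain metal name, the anion second with the -ate form; each ion's ligands are alphabetised independently.
The complex anion is given as 1−; its ligand charges sum to -3, so Hg = +2.
With 3 anions per cation, the cation must be 3×1 = 3+.
Cation: ligand charges sum to 0; for the ion to be 3+, Cr = +3.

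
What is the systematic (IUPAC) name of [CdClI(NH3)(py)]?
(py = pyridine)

amminechloroiodo(pyridine)cadmium(II)

There is no counter-ion, so the complex is neutral overall.
Ligand charges: 1×chloro (-1 each), 1×pyridine (neutral), 1×ammine (neutral), 1×iodo (-1 each); total -2. So Cd + (-2) = 0, giving Cd = +2.
Ligands are named alphabetically: ammine before chloro before iodo before pyridine.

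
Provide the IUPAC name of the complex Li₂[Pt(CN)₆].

The 2 lithium counter-ions carry a total charge of +2, so each complex ion is 2−.
Ligand charges: 6×cyano (-1 each); total -6. So Pt + (-6) = 2−, giving Pt = +4.
The complex ion is anionic, so platinum takes the -ate form platinate(IV).

lithium hexacyanoplatinate(IV)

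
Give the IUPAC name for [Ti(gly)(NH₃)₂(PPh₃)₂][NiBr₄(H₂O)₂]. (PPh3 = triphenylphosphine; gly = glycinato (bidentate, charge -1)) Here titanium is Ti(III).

Both ions are complex: the cation is named first with the plain metal name, the anion second with the -ate form; each ion's ligands are alphabetised independently.
Ti is given as +3; the cation's ligand charges sum to -1, so the complex cation is 2+.
A 1:1 salt means the anion carries the equal and opposite charge, 2−.
Anion: ligand charges sum to -4; for the ion to be 2−, Ni = +2.

diammine(glycinato)bis(triphenylphosphine)titanium(III) diaquatetrabromonickelate(II)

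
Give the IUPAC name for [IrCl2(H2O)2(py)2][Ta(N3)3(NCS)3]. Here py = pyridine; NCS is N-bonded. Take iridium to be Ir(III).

diaquadichlorobis(pyridine)iridium(III) triazidotriisothiocyanatotantalate(V)

Both ions are complex: the cation is named first with the plain metal name, the anion second with the -ate form; each ion's ligands are alphabetised independently.
Ir is given as +3; the cation's ligand charges sum to -2, so the complex cation is 1+.
A 1:1 salt means the anion carries the equal and opposite charge, 1−.
Anion: ligand charges sum to -6; for the ion to be 1−, Ta = +5.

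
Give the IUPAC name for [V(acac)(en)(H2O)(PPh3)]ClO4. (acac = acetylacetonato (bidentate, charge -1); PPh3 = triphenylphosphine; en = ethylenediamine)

(acetylacetonato)aqua(ethylenediamine)(triphenylphosphine)vanadium(II) perchlorate

The 1 perchlorate counter-ion carries a total charge of -1, so each complex ion is 1+.
Ligand charges: 1×acetylacetonato (-1 each), 1×aqua (neutral), 1×triphenylphosphine (neutral), 1×ethylenediamine (neutral); total -1. So V + (-1) = 1+, giving V = +2.
Ligands are named alphabetically: acetylacetonato before aqua before ethylenediamine before triphenylphosphine.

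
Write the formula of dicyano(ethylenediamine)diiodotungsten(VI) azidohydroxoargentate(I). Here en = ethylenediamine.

[W(CN)2(en)I2][Ag(N3)(OH)]2

Cation [W…]: ligand charges -4, W(VI) ⇒ ion charge 2+.
Anion [Ag…]: ligand charges -2, Ag(I) ⇒ ion charge 1−.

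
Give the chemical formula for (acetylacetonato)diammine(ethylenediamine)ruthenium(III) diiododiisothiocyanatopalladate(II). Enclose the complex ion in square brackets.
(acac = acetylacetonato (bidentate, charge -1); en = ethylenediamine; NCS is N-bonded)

Cation [Ru…]: ligand charges -1, Ru(III) ⇒ ion charge 2+.
Anion [Pd…]: ligand charges -4, Pd(II) ⇒ ion charge 2−.

[Ru(acac)(en)(NH3)2][PdI2(NCS)2]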